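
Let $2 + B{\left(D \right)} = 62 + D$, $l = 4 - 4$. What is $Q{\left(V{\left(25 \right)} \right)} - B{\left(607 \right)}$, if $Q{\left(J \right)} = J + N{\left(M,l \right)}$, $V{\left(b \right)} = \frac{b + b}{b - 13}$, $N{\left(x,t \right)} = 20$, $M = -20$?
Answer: $- \frac{3857}{6} \approx -642.83$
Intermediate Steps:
$l = 0$
$B{\left(D \right)} = 60 + D$ ($B{\left(D \right)} = -2 + \left(62 + D\right) = 60 + D$)
$V{\left(b \right)} = \frac{2 b}{-13 + b}$
$Q{\left(J \right)} = 20 + J$ ($Q{\left(J \right)} = J + 20 = 20 + J$)
$Q{\left(V{\left(25 \right)} \right)} - B{\left(607 \right)} = \left(20 + 2 \cdot 25 \frac{1}{-13 + 25}\right) - \left(60 + 607\right) = \left(20 + 2 \cdot 25 \cdot \frac{1}{12}\right) - 667 = \left(20 + \frac{25}{6}\right) - 667 = \frac{145}{6} - 667 = - \frac{3857}{6}$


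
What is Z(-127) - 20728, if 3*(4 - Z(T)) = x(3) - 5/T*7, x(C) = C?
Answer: -7896260/381 ≈ -20725.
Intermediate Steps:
Z(T) = 3 + 35/(3*T) (Z(T) = 4 - (3 - 5/T*7)/3 = 4 - (3 - 35/T)/3 = 4 + (-1 + 35/(3*T)) = 3 + 35/(3*T))
Z(-127) - 20728 = (3 + (35/3)/(-127)) - 20728 = (3 + (35/3)*(-1/127)) - 20728 = (3 - 35/381) - 20728 = 1108/381 - 20728 = -7896260/381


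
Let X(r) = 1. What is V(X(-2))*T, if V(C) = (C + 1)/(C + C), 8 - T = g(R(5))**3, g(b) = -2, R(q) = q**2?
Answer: 16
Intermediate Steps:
T = 16 (T = 8 - 1*(-2)**3 = 8 - 1*(-8) = 8 + 8 = 16)
V(C) = (1 + C)/(2*C) (V(C) = (1 + C)/((2*C)) = (1 + C)*(1/(2*C)) = (1 + C)/(2*C))
V(X(-2))*T = ((1/2)*(1 + 1)/1)*16 = ((1/2)*1*2)*16 = 1*16 = 16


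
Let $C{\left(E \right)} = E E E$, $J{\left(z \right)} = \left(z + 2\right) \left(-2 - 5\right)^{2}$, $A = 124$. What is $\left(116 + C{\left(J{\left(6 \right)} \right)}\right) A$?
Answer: $7469314096$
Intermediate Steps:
$J{\left(z \right)} = 98 + 49 z$ ($J{\left(z \right)} = \left(2 + z\right) \left(-7\right)^{2} = \left(2 + z\right) 49 = 98 + 49 z$)
$C{\left(E \right)} = E^{3}$ ($C{\left(E \right)} = E^{2} E = E^{3}$)
$\left(116 + C{\left(J{\left(6 \right)} \right)}\right) A = \left(116 + \left(98 + 49 \cdot 6\right)^{3}\right) 124 = \left(116 + \left(98 + 294\right)^{3}\right) 124 = \left(116 + 392^{3}\right) 124 = \left(116 + 60236288\right) 124 = 60236404 \cdot 124 = 7469314096$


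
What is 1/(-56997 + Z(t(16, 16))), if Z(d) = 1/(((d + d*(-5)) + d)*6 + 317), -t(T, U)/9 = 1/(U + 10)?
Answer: -4202/239501381 ≈ -1.7545e-5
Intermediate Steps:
t(T, U) = -9/(10 + U) (t(T, U) = -9/(U + 10) = -9/(10 + U))
Z(d) = 1/(317 - 18*d) (Z(d) = 1/(((d - 5*d) + d)*6 + 317) = 1/((-4*d + d)*6 + 317) = 1/(-3*d*6 + 317) = 1/(-18*d + 317) = 1/(317 - 18*d))
1/(-56997 + Z(t(16, 16))) = 1/(-56997 - 1/(-317 + 18*(-9/(10 + 16)))) = 1/(-56997 - 1/(-317 + 18*(-9/26))) = 1/(-56997 - 1/(-317 - 81/13)) = 1/(-56997 - 1/(-4202/13)) = 1/(-56997 - 1*(-13/4202)) = 1/(-56997 + 13/4202) = 1/(-239501381/4202) = -4202/239501381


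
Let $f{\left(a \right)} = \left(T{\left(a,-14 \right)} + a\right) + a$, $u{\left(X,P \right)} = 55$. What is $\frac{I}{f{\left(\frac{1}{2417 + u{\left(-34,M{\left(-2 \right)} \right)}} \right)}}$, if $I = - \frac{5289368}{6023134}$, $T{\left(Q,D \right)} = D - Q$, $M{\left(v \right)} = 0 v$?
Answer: $\frac{6537658848}{104221299169} \approx 0.062729$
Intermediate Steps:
$M{\left(v \right)} = 0$
$I = - \frac{2644684}{3011567}$ ($I = \left(-5289368\right) \frac{1}{6023134} = - \frac{2644684}{3011567} \approx -0.87818$)
$f{\left(a \right)} = -14 + a$ ($f{\left(a \right)} = \left(\left(-14 - a\right) + a\right) + a = -14 + a$)
$\frac{I}{f{\left(\frac{1}{2417 + u{\left(-34,M{\left(-2 \right)} \right)}} \right)}} = - \frac{2644684}{3011567 \left(-14 + \frac{1}{2417 + 55}\right)} = - \frac{2644684}{3011567 \left(-14 + \frac{1}{2472}\right)} = - \frac{2644684}{3011567 \left(- \frac{34607}{2472}\right)} = \left(- \frac{2644684}{3011567}\right) \left(- \frac{2472}{34607}\right) = \frac{6537658848}{104221299169}$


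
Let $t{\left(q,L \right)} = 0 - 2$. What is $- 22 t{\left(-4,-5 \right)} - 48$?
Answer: $-4$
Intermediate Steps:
$t{\left(q,L \right)} = -2$ ($t{\left(q,L \right)} = 0 - 2 = -2$)
$- 22 t{\left(-4,-5 \right)} - 48 = \left(-22\right) \left(-2\right) - 48 = 44 - 48 = -4$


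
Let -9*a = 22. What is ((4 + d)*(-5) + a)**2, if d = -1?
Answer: 24649/81 ≈ 304.31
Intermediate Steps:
a = -22/9 (a = -1/9*22 = -22/9 ≈ -2.4444)
((4 + d)*(-5) + a)**2 = ((4 - 1)*(-5) - 22/9)**2 = (3*(-5) - 22/9)**2 = (-15 - 22/9)**2 = (-157/9)**2 = 24649/81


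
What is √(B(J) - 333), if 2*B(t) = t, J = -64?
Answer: I*√365 ≈ 19.105*I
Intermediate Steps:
B(t) = t/2
√(B(J) - 333) = √((½)*(-64) - 333) = √(-32 - 333) = √(-365) = I*√365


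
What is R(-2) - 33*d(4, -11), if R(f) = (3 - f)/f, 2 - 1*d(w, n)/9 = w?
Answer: 1183/2 ≈ 591.50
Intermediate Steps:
d(w, n) = 18 - 9*w
R(f) = (3 - f)/f
R(-2) - 33*d(4, -11) = (3 - 1*(-2))/(-2) - 33*(18 - 9*4) = -(3 + 2)/2 - 33*(18 - 36) = -1/2*5 - 33*(-18) = -5/2 + 594 = 1183/2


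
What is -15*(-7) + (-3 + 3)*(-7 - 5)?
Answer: 105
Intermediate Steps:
-15*(-7) + (-3 + 3)*(-7 - 5) = 105 + 0*(-12) = 105 + 0 = 105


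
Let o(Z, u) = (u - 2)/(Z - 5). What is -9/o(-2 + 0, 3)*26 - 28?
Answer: 1610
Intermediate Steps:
o(Z, u) = (-2 + u)/(-5 + Z)
-9/o(-2 + 0, 3)*26 - 28 = -9*(-5 + (-2 + 0))/(-2 + 3)*26 - 28 = -9/(1/(-5 - 2))*26 - 28 = -9/(1/(-7))*26 - 28 = -9/((-⅐*1))*26 - 28 = -9/(-⅐)*26 - 28 = -9*(-7)*26 - 28 = 63*26 - 28 = 1638 - 28 = 1610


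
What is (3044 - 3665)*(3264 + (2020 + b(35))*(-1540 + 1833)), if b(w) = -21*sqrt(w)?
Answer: -369572004 + 3821013*sqrt(35) ≈ -3.4697e+8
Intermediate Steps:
(3044 - 3665)*(3264 + (2020 + b(35))*(-1540 + 1833)) = (3044 - 3665)*(3264 + (2020 - 21*sqrt(35))*(-1540 + 1833)) = -621*(3264 + (2020 - 21*sqrt(35))*293) = -621*(3264 + (591860 - 6153*sqrt(35))) = -621*(595124 - 6153*sqrt(35)) = -369572004 + 3821013*sqrt(35)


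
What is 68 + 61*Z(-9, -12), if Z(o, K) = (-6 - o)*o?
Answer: -1579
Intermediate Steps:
Z(o, K) = o*(-6 - o)
68 + 61*Z(-9, -12) = 68 + 61*(-1*(-9)*(6 - 9)) = 68 + 61*(-1*(-9)*(-3)) = 68 + 61*(-27) = 68 - 1647 = -1579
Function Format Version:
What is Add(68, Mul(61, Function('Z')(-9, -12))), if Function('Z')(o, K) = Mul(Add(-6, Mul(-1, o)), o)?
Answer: -1579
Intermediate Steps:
Function('Z')(o, K) = Mul(o, Add(-6, Mul(-1, o)))
Add(68, Mul(61, Function('Z')(-9, -12))) = Add(68, Mul(61, Mul(-1, -9, Add(6, -9)))) = Add(68, Mul(61, Mul(-1, -9, -3))) = Add(68, Mul(61, -27)) = Add(68, -1647) = -1579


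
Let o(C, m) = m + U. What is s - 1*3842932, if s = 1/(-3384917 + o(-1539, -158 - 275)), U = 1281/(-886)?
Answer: -11526572406529978/2999421381 ≈ -3.8429e+6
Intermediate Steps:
U = -1281/886 (U = 1281*(-1/886) = -1281/886 ≈ -1.4458)
o(C, m) = -1281/886 + m (o(C, m) = m - 1281/886 = -1281/886 + m)
s = -886/2999421381 (s = 1/(-3384917 + (-1281/886 + (-158 - 275))) = 1/(-3384917 + (-1281/886 - 433)) = 1/(-3384917 - 384919/886) = 1/(-2999421381/886) = -886/2999421381 ≈ -2.9539e-7)
s - 1*3842932 = -886/2999421381 - 1*3842932 = -886/2999421381 - 3842932 = -11526572406529978/2999421381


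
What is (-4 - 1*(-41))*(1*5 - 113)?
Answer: -3996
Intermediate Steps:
(-4 - 1*(-41))*(1*5 - 113) = (-4 + 41)*(5 - 113) = 37*(-108) = -3996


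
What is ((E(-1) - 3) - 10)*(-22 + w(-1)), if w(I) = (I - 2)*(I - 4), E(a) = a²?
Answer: 84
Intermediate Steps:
w(I) = (-4 + I)*(-2 + I) (w(I) = (-2 + I)*(-4 + I) = (-4 + I)*(-2 + I))
((E(-1) - 3) - 10)*(-22 + w(-1)) = (((-1)² - 3) - 10)*(-22 + (8 + (-1)² - 6*(-1))) = ((1 - 3) - 10)*(-22 + (8 + 1 + 6)) = (-2 - 10)*(-22 + 15) = -12*(-7) = 84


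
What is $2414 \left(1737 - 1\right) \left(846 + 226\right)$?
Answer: $4492434688$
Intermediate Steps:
$2414 \left(1737 - 1\right) \left(846 + 226\right) = 2414 \cdot 1736 \cdot 1072 = 2414 \cdot 1860992 = 4492434688$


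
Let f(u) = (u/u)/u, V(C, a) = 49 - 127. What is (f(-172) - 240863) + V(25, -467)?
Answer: -41441853/172 ≈ -2.4094e+5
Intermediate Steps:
V(C, a) = -78
f(u) = 1/u
(f(-172) - 240863) + V(25, -467) = (1/(-172) - 240863) - 78 = (-1/172 - 240863) - 78 = -41428437/172 - 78 = -41441853/172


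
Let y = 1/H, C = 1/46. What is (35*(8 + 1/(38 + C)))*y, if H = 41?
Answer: 491330/71709 ≈ 6.8517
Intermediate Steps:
C = 1/46 ≈ 0.021739
y = 1/41 ≈ 0.024390
(35*(8 + 1/(38 + C)))*y = (35*(8 + 1/(38 + 1/46)))*(1/41) = (35*(8 + 1/(1749/46)))*(1/41) = (35*(8 + 46/1749))*(1/41) = (35*(14038/1749))*(1/41) = (491330/1749)*(1/41) = 491330/71709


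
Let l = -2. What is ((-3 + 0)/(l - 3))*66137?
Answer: 198411/5 ≈ 39682.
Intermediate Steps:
((-3 + 0)/(l - 3))*66137 = ((-3 + 0)/(-2 - 3))*66137 = -3/(-5)*66137 = -3*(-⅕)*66137 = (⅗)*66137 = 198411/5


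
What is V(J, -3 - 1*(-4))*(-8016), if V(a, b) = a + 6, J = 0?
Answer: -48096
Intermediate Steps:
V(a, b) = 6 + a
V(J, -3 - 1*(-4))*(-8016) = (6 + 0)*(-8016) = 6*(-8016) = -48096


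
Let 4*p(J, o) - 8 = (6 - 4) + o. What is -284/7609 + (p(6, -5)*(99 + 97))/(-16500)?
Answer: -1310041/25109700 ≈ -0.052173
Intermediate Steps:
p(J, o) = 5/2 + o/4 (p(J, o) = 2 + ((6 - 4) + o)/4 = 2 + (2 + o)/4 = 2 + (½ + o/4) = 5/2 + o/4)
-284/7609 + (p(6, -5)*(99 + 97))/(-16500) = -284/7609 + ((5/2 + (¼)*(-5))*(99 + 97))/(-16500) = -284*1/7609 + ((5/2 - 5/4)*196)*(-1/16500) = -284/7609 + ((5/4)*196)*(-1/16500) = -284/7609 + 245*(-1/16500) = -284/7609 - 49/3300 = -1310041/25109700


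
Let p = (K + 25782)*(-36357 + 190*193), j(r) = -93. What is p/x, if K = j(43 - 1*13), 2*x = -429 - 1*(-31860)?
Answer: 5360438/10477 ≈ 511.64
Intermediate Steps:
x = 31431/2 (x = (-429 - 1*(-31860))/2 = (-429 + 31860)/2 = (½)*31431 = 31431/2 ≈ 15716.)
K = -93
p = 8040657 (p = (-93 + 25782)*(-36357 + 190*193) = 25689*(-36357 + 36670) = 25689*313 = 8040657)
p/x = 8040657/(31431/2) = 8040657*(2/31431) = 5360438/10477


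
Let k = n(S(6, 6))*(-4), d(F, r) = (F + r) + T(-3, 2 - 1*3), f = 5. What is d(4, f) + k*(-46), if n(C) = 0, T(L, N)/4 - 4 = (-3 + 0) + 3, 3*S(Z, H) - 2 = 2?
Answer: 25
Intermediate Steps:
S(Z, H) = 4/3 (S(Z, H) = 2/3 + (1/3)*2 = 2/3 + 2/3 = 4/3)
T(L, N) = 16 (T(L, N) = 16 + 4*((-3 + 0) + 3) = 16 + 4*(-3 + 3) = 16 + 4*0 = 16 + 0 = 16)
d(F, r) = 16 + F + r (d(F, r) = (F + r) + 16 = 16 + F + r)
k = 0 (k = 0*(-4) = 0)
d(4, f) + k*(-46) = (16 + 4 + 5) + 0*(-46) = 25 + 0 = 25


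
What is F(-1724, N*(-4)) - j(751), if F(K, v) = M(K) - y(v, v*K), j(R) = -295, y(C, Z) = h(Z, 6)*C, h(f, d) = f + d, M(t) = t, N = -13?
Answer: 4659955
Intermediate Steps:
h(f, d) = d + f
y(C, Z) = C*(6 + Z) (y(C, Z) = (6 + Z)*C = C*(6 + Z))
F(K, v) = K - v*(6 + K*v) (F(K, v) = K - v*(6 + v*K) = K - v*(6 + K*v))
F(-1724, N*(-4)) - j(751) = (-1724 - (-13*(-4))*(6 - (-22412)*(-4))) - 1*(-295) = (-1724 - 1*52*(6 - 1724*52)) + 295 = (-1724 - 1*52*(6 - 89648)) + 295 = (-1724 - 1*52*(-89642)) + 295 = (-1724 + 4661384) + 295 = 4659660 + 295 = 4659955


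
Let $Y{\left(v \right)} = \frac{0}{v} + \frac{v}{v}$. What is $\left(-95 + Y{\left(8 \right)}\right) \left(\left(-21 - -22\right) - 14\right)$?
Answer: $1222$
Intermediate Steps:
$Y{\left(v \right)} = 1$ ($Y{\left(v \right)} = 0 + 1 = 1$)
$\left(-95 + Y{\left(8 \right)}\right) \left(\left(-21 - -22\right) - 14\right) = \left(-95 + 1\right) \left(\left(-21 - -22\right) - 14\right) = - 94 \left(\left(-21 + 22\right) - 14\right) = - 94 \left(1 - 14\right) = \left(-94\right) \left(-13\right) = 1222$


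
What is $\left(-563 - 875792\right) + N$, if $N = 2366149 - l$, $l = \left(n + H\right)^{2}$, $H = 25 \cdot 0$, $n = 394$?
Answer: $1334558$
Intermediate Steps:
$H = 0$
$l = 155236$ ($l = \left(394 + 0\right)^{2} = 394^{2} = 155236$)
$N = 2210913$ ($N = 2366149 - 155236 = 2210913$)
$\left(-563 - 875792\right) + N = \left(-563 - 875792\right) + 2210913 = -876355 + 2210913 = 1334558$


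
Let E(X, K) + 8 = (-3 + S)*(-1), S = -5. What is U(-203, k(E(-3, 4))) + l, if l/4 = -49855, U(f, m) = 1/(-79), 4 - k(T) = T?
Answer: -15754181/79 ≈ -1.9942e+5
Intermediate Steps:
E(X, K) = 0 (E(X, K) = -8 + (-3 - 5)*(-1) = -8 - 8*(-1) = -8 + 8 = 0)
k(T) = 4 - T
U(f, m) = -1/79
l = -199420 (l = 4*(-49855) = -199420)
U(-203, k(E(-3, 4))) + l = -1/79 - 199420 = -15754181/79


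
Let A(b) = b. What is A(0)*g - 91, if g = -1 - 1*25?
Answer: -91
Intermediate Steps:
g = -26 (g = -1 - 25 = -26)
A(0)*g - 91 = 0*(-26) - 91 = 0 - 91 = -91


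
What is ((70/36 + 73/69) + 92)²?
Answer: 1546927561/171396 ≈ 9025.5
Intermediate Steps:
((70/36 + 73/69) + 92)² = ((70*(1/36) + 73*(1/69)) + 92)² = ((35/18 + 73/69) + 92)² = (1243/414 + 92)² = (39331/414)² = 1546927561/171396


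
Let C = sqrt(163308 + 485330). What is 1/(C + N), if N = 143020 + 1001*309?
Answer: 452329/204600875603 - sqrt(648638)/204600875603 ≈ 2.2069e-6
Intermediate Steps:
N = 452329 (N = 143020 + 309309 = 452329)
C = sqrt(648638) ≈ 805.38
1/(C + N) = 1/(sqrt(648638) + 452329) = 1/(452329 + sqrt(648638))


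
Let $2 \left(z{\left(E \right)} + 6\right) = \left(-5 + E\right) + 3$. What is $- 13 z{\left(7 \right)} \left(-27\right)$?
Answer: $- \frac{2457}{2} \approx -1228.5$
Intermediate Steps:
$z{\left(E \right)} = -7 + \frac{E}{2}$ ($z{\left(E \right)} = -6 + \frac{\left(-5 + E\right) + 3}{2} = -6 + \frac{-2 + E}{2} = -6 + \left(-1 + \frac{E}{2}\right) = -7 + \frac{E}{2}$)
$- 13 z{\left(7 \right)} \left(-27\right) = - 13 \left(-7 + \frac{1}{2} \cdot 7\right) \left(-27\right) = - 13 \left(-7 + \frac{7}{2}\right) \left(-27\right) = \left(-13\right) \left(- \frac{7}{2}\right) \left(-27\right) = \frac{91}{2} \left(-27\right) = - \frac{2457}{2}$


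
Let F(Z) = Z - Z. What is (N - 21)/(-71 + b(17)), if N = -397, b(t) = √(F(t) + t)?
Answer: 14839/2512 + 209*√17/2512 ≈ 6.2503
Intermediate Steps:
F(Z) = 0
b(t) = √t (b(t) = √(0 + t) = √t)
(N - 21)/(-71 + b(17)) = (-397 - 21)/(-71 + √17) = -418/(-71 + √17)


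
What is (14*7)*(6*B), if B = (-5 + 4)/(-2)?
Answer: 294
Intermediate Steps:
B = 1/2 (B = -1*(-1/2) = 1/2 ≈ 0.50000)
(14*7)*(6*B) = (14*7)*(6*(1/2)) = 98*3 = 294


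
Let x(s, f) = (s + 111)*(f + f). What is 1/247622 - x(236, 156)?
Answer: -26808548207/247622 ≈ -1.0826e+5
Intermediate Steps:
x(s, f) = 2*f*(111 + s) (x(s, f) = (111 + s)*(2*f) = 2*f*(111 + s))
1/247622 - x(236, 156) = 1/247622 - 2*156*(111 + 236) = 1/247622 - 2*156*347 = 1/247622 - 1*108264 = 1/247622 - 108264 = -26808548207/247622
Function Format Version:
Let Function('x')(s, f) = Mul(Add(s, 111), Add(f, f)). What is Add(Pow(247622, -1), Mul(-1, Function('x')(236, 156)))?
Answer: Rational(-26808548207, 247622) ≈ -1.0826e+5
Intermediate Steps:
Function('x')(s, f) = Mul(2, f, Add(111, s)) (Function('x')(s, f) = Mul(Add(111, s), Mul(2, f)) = Mul(2, f, Add(111, s)))
Add(Pow(247622, -1), Mul(-1, Function('x')(236, 156))) = Add(Pow(247622, -1), Mul(-1, Mul(2, 156, Add(111, 236)))) = Add(Rational(1, 247622), Mul(-1, Mul(2, 156, 347))) = Add(Rational(1, 247622), Mul(-1, 108264)) = Add(Rational(1, 247622), -108264) = Rational(-26808548207, 247622)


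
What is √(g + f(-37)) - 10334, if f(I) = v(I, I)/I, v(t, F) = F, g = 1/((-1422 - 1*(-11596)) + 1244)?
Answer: -10334 + √130382142/11418 ≈ -10333.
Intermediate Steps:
g = 1/11418 (g = 1/((-1422 + 11596) + 1244) = 1/(10174 + 1244) = 1/11418 ≈ 8.7581e-5)
f(I) = 1 (f(I) = I/I = 1)
√(g + f(-37)) - 10334 = √(1/11418 + 1) - 10334 = √(11419/11418) - 10334 = √130382142/11418 - 10334 = -10334 + √130382142/11418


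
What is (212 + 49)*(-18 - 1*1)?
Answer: -4959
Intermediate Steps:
(212 + 49)*(-18 - 1*1) = 261*(-18 - 1) = 261*(-19) = -4959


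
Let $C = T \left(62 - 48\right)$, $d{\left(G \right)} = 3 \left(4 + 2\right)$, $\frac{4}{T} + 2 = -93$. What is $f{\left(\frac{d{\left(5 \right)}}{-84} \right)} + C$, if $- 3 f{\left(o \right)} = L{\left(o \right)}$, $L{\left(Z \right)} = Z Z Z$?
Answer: $- \frac{152809}{260680} \approx -0.58619$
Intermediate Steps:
$T = - \frac{4}{95}$ ($T = \frac{4}{-2 - 93} = \frac{4}{-95} = 4 \left(- \frac{1}{95}\right) = - \frac{4}{95} \approx -0.042105$)
$d{\left(G \right)} = 18$ ($d{\left(G \right)} = 3 \cdot 6 = 18$)
$L{\left(Z \right)} = Z^{3}$ ($L{\left(Z \right)} = Z^{2} Z = Z^{3}$)
$f{\left(o \right)} = - \frac{o^{3}}{3}$
$C = - \frac{56}{95}$ ($C = - \frac{4 \left(62 - 48\right)}{95} = \left(- \frac{4}{95}\right) 14 = - \frac{56}{95} \approx -0.58947$)
$f{\left(\frac{d{\left(5 \right)}}{-84} \right)} + C = - \frac{\left(\frac{18}{-84}\right)^{3}}{3} - \frac{56}{95} = - \frac{\left(18 \left(- \frac{1}{84}\right)\right)^{3}}{3} - \frac{56}{95} = - \frac{\left(- \frac{3}{14}\right)^{3}}{3} - \frac{56}{95} = \left(- \frac{1}{3}\right) \left(- \frac{27}{2744}\right) - \frac{56}{95} = \frac{9}{2744} - \frac{56}{95} = - \frac{152809}{260680}$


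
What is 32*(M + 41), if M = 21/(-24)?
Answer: 1284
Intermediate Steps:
M = -7/8 (M = 21*(-1/24) = -7/8 ≈ -0.87500)
32*(M + 41) = 32*(-7/8 + 41) = 32*(321/8) = 1284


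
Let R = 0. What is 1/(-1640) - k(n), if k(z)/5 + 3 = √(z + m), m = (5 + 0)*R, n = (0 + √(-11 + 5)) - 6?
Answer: 24599/1640 - 5*√(-6 + I*√6) ≈ 12.548 - 12.49*I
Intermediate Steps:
n = -6 + I*√6 (n = (0 + √(-6)) - 6 = (0 + I*√6) - 6 = I*√6 - 6 = -6 + I*√6 ≈ -6.0 + 2.4495*I)
m = 0 (m = (5 + 0)*0 = 5*0 = 0)
k(z) = -15 + 5*√z (k(z) = -15 + 5*√(z + 0) = -15 + 5*√z)
1/(-1640) - k(n) = 1/(-1640) - (-15 + 5*√(-6 + I*√6)) = -1/1640 + (15 - 5*√(-6 + I*√6)) = 24599/1640 - 5*√(-6 + I*√6)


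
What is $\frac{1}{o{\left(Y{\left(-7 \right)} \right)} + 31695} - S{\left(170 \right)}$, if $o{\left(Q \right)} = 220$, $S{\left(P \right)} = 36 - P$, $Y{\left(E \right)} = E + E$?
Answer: $\frac{4276611}{31915} \approx 134.0$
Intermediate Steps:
$Y{\left(E \right)} = 2 E$
$\frac{1}{o{\left(Y{\left(-7 \right)} \right)} + 31695} - S{\left(170 \right)} = \frac{1}{220 + 31695} - \left(36 - 170\right) = \frac{1}{31915} - \left(36 - 170\right) = \frac{1}{31915} - -134 = \frac{1}{31915} + 134 = \frac{4276611}{31915}$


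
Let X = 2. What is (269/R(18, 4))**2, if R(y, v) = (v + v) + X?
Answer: 72361/100 ≈ 723.61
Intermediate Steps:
R(y, v) = 2 + 2*v (R(y, v) = (v + v) + 2 = 2*v + 2 = 2 + 2*v)
(269/R(18, 4))**2 = (269/(2 + 2*4))**2 = (269/(2 + 8))**2 = (269/10)**2 = 72361/100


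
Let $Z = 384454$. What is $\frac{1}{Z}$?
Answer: $\frac{1}{384454} \approx 2.6011 \cdot 10^{-6}$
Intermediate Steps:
$\frac{1}{Z} = \frac{1}{384454}$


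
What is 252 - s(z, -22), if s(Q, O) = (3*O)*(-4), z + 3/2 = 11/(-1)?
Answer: -12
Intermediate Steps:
z = -25/2 (z = -3/2 + 11/(-1) = -3/2 + 11*(-1) = -3/2 - 11 = -25/2 ≈ -12.500)
s(Q, O) = -12*O
252 - s(z, -22) = 252 - (-12)*(-22) = 252 - 1*264 = 252 - 264 = -12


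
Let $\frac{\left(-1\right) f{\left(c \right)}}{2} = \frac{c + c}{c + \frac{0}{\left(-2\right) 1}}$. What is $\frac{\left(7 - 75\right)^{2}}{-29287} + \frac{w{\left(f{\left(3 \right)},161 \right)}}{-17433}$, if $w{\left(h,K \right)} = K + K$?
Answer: $- \frac{90040606}{510560271} \approx -0.17636$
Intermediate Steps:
$f{\left(c \right)} = -4$ ($f{\left(c \right)} = - 2 \frac{c + c}{c + \frac{0}{\left(-2\right) 1}} = - 2 \frac{2 c}{c + \frac{0}{-2}} = - 2 \frac{2 c}{c + 0 \left(- \frac{1}{2}\right)} = - 2 \frac{2 c}{c + 0} = - 2 \frac{2 c}{c} = \left(-2\right) 2 = -4$)
$w{\left(h,K \right)} = 2 K$
$\frac{\left(7 - 75\right)^{2}}{-29287} + \frac{w{\left(f{\left(3 \right)},161 \right)}}{-17433} = \frac{\left(7 - 75\right)^{2}}{-29287} + \frac{2 \cdot 161}{-17433} = \left(-68\right)^{2} \left(- \frac{1}{29287}\right) + 322 \left(- \frac{1}{17433}\right) = 4624 \left(- \frac{1}{29287}\right) - \frac{322}{17433} = - \frac{4624}{29287} - \frac{322}{17433} = - \frac{90040606}{510560271}$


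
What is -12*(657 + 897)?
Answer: -18648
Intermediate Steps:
-12*(657 + 897) = -12*1554 = -18648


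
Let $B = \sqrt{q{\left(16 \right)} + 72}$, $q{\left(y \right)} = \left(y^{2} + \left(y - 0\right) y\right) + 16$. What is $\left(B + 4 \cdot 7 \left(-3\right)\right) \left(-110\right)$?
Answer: $9240 - 1100 \sqrt{6} \approx 6545.6$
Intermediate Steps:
$q{\left(y \right)} = 16 + 2 y^{2}$ ($q{\left(y \right)} = \left(y^{2} + \left(y + 0\right) y\right) + 16 = \left(y^{2} + y y\right) + 16 = \left(y^{2} + y^{2}\right) + 16 = 2 y^{2} + 16 = 16 + 2 y^{2}$)
$B = 10 \sqrt{6}$ ($B = \sqrt{\left(16 + 2 \cdot 16^{2}\right) + 72} = \sqrt{\left(16 + 2 \cdot 256\right) + 72} = \sqrt{\left(16 + 512\right) + 72} = \sqrt{528 + 72} = \sqrt{600} = 10 \sqrt{6} \approx 24.495$)
$\left(B + 4 \cdot 7 \left(-3\right)\right) \left(-110\right) = \left(10 \sqrt{6} + 4 \cdot 7 \left(-3\right)\right) \left(-110\right) = \left(10 \sqrt{6} + 28 \left(-3\right)\right) \left(-110\right) = \left(10 \sqrt{6} - 84\right) \left(-110\right) = \left(-84 + 10 \sqrt{6}\right) \left(-110\right) = 9240 - 1100 \sqrt{6}$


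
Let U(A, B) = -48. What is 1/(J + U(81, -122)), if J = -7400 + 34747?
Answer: 1/27299 ≈ 3.6631e-5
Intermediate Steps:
J = 27347
1/(J + U(81, -122)) = 1/(27347 - 48) = 1/27299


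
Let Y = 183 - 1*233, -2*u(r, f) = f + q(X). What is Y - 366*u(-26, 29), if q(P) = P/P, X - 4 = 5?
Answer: 5440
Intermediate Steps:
X = 9 (X = 4 + 5 = 9)
q(P) = 1
u(r, f) = -½ - f/2 (u(r, f) = -(f + 1)/2 = -(1 + f)/2 = -½ - f/2)
Y = -50 (Y = 183 - 233 = -50)
Y - 366*u(-26, 29) = -50 - 366*(-½ - ½*29) = -50 - 366*(-½ - 29/2) = -50 - 366*(-15) = -50 + 5490 = 5440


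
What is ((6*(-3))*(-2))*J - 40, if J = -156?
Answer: -5656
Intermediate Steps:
((6*(-3))*(-2))*J - 40 = ((6*(-3))*(-2))*(-156) - 40 = -18*(-2)*(-156) - 40 = 36*(-156) - 40 = -5616 - 40 = -5656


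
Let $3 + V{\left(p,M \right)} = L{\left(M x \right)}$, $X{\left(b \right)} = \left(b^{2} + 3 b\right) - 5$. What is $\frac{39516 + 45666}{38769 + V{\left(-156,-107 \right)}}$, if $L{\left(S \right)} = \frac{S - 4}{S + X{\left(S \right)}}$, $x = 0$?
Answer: $\frac{212955}{96917} \approx 2.1973$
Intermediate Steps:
$X{\left(b \right)} = -5 + b^{2} + 3 b$
$L{\left(S \right)} = \frac{-4 + S}{-5 + S^{2} + 4 S}$ ($L{\left(S \right)} = \frac{S - 4}{S + \left(-5 + S^{2} + 3 S\right)} = \frac{-4 + S}{-5 + S^{2} + 4 S}$)
$V{\left(p,M \right)} = - \frac{11}{5}$ ($V{\left(p,M \right)} = -3 + \frac{-4 + M 0}{-5 + \left(M 0\right)^{2} + 4 M 0} = -3 + \frac{-4 + 0}{-5 + 0^{2} + 4 \cdot 0} = -3 + \frac{1}{-5 + 0 + 0} \left(-4\right) = -3 + \frac{1}{-5} \left(-4\right) = -3 - - \frac{4}{5} = -3 + \frac{4}{5} = - \frac{11}{5}$)
$\frac{39516 + 45666}{38769 + V{\left(-156,-107 \right)}} = \frac{39516 + 45666}{38769 - \frac{11}{5}} = \frac{85182}{\frac{193834}{5}} = 85182 \cdot \frac{5}{193834} = \frac{212955}{96917}$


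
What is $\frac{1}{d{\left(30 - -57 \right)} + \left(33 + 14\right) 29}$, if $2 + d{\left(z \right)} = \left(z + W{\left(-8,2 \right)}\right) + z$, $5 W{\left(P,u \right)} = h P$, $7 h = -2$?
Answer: $\frac{35}{53741} \approx 0.00065127$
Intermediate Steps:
$h = - \frac{2}{7}$ ($h = \frac{1}{7} \left(-2\right) = - \frac{2}{7} \approx -0.28571$)
$W{\left(P,u \right)} = - \frac{2 P}{35}$ ($W{\left(P,u \right)} = \frac{\left(- \frac{2}{7}\right) P}{5} = - \frac{2 P}{35}$)
$d{\left(z \right)} = - \frac{54}{35} + 2 z$ ($d{\left(z \right)} = -2 + \left(\left(z - - \frac{16}{35}\right) + z\right) = -2 + \left(\left(z + \frac{16}{35}\right) + z\right) = -2 + \left(\left(\frac{16}{35} + z\right) + z\right) = -2 + \left(\frac{16}{35} + 2 z\right) = - \frac{54}{35} + 2 z$)
$\frac{1}{d{\left(30 - -57 \right)} + \left(33 + 14\right) 29} = \frac{1}{\left(- \frac{54}{35} + 2 \left(30 - -57\right)\right) + \left(33 + 14\right) 29} = \frac{1}{\left(- \frac{54}{35} + 2 \left(30 + 57\right)\right) + 47 \cdot 29} = \frac{1}{\left(- \frac{54}{35} + 2 \cdot 87\right) + 1363} = \frac{1}{\left(- \frac{54}{35} + 174\right) + 1363} = \frac{1}{\frac{6036}{35} + 1363} = \frac{1}{\frac{53741}{35}} = \frac{35}{53741}$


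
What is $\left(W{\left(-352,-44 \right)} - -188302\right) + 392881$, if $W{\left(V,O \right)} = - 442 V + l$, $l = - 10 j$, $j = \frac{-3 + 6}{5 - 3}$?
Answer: $736752$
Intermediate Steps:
$j = \frac{3}{2} \approx 1.5$
$l = -15$ ($l = \left(-10\right) \frac{3}{2} = -15$)
$W{\left(V,O \right)} = -15 - 442 V$ ($W{\left(V,O \right)} = - 442 V - 15 = -15 - 442 V$)
$\left(W{\left(-352,-44 \right)} - -188302\right) + 392881 = \left(\left(-15 - -155584\right) - -188302\right) + 392881 = \left(\left(-15 + 155584\right) + 188302\right) + 392881 = \left(155569 + 188302\right) + 392881 = 343871 + 392881 = 736752$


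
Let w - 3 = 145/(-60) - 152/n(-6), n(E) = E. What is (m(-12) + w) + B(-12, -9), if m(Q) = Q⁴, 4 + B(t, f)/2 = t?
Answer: 248759/12 ≈ 20730.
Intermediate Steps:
B(t, f) = -8 + 2*t
w = 311/12 (w = 3 + (145/(-60) - 152/(-6)) = 3 + (145*(-1/60) - 152*(-⅙)) = 3 + (-29/12 + 76/3) = 3 + 275/12 = 311/12 ≈ 25.917)
(m(-12) + w) + B(-12, -9) = ((-12)⁴ + 311/12) + (-8 + 2*(-12)) = (20736 + 311/12) + (-8 - 24) = 249143/12 - 32 = 248759/12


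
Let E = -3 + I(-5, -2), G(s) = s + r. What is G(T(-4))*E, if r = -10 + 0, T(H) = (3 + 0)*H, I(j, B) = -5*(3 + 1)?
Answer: 506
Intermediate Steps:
I(j, B) = -20 (I(j, B) = -5*4 = -20)
T(H) = 3*H
r = -10
G(s) = -10 + s (G(s) = s - 10 = -10 + s)
E = -23 (E = -3 - 20 = -23)
G(T(-4))*E = (-10 + 3*(-4))*(-23) = (-10 - 12)*(-23) = -22*(-23) = 506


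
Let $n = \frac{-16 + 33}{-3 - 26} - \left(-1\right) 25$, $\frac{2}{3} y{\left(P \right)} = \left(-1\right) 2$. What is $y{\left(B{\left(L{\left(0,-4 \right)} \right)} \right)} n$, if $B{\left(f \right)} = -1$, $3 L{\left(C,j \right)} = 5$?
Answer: $- \frac{2124}{29} \approx -73.241$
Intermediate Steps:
$L{\left(C,j \right)} = \frac{5}{3}$ ($L{\left(C,j \right)} = \frac{1}{3} \cdot 5 = \frac{5}{3}$)
$y{\left(P \right)} = -3$ ($y{\left(P \right)} = \frac{3 \left(\left(-1\right) 2\right)}{2} = \frac{3}{2} \left(-2\right) = -3$)
$n = \frac{708}{29}$ ($n = \frac{17}{-29} - -25 = 17 \left(- \frac{1}{29}\right) + 25 = - \frac{17}{29} + 25 = \frac{708}{29} \approx 24.414$)
$y{\left(B{\left(L{\left(0,-4 \right)} \right)} \right)} n = \left(-3\right) \frac{708}{29} = - \frac{2124}{29}$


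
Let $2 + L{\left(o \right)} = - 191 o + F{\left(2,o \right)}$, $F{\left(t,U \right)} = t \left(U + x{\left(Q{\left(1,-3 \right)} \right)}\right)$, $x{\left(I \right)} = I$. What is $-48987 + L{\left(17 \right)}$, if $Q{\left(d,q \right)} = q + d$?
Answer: $-52206$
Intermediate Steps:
$Q{\left(d,q \right)} = d + q$
$F{\left(t,U \right)} = t \left(-2 + U\right)$ ($F{\left(t,U \right)} = t \left(U + \left(1 - 3\right)\right) = t \left(U - 2\right) = t \left(-2 + U\right)$)
$L{\left(o \right)} = -6 - 189 o$ ($L{\left(o \right)} = -2 - \left(- 2 \left(-2 + o\right) + 191 o\right) = -2 - \left(4 + 189 o\right) = -6 - 189 o$)
$-48987 + L{\left(17 \right)} = -48987 - 3219 = -52206$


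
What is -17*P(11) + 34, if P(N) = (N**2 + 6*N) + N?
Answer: -3332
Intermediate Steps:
P(N) = N**2 + 7*N
-17*P(11) + 34 = -187*(7 + 11) + 34 = -187*18 + 34 = -17*198 + 34 = -3366 + 34 = -3332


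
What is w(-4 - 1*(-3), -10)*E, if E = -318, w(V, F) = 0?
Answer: 0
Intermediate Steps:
w(-4 - 1*(-3), -10)*E = 0*(-318) = 0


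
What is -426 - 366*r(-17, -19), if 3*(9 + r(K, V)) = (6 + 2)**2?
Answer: -4940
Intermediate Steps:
r(K, V) = 37/3 (r(K, V) = -9 + (6 + 2)**2/3 = -9 + (1/3)*8**2 = -9 + (1/3)*64 = -9 + 64/3 = 37/3)
-426 - 366*r(-17, -19) = -426 - 366*37/3 = -426 - 4514 = -4940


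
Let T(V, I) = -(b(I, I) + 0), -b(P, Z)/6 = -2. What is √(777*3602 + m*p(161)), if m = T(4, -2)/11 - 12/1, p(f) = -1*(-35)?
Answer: √338593794/11 ≈ 1672.8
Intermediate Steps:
b(P, Z) = 12 (b(P, Z) = -6*(-2) = 12)
p(f) = 35
T(V, I) = -12 (T(V, I) = -(12 + 0) = -1*12 = -12)
m = -144/11 (m = -12/11 - 12/1 = -12*1/11 - 12*1 = -12/11 - 12 = -144/11 ≈ -13.091)
√(777*3602 + m*p(161)) = √(777*3602 - 144/11*35) = √(2798754 - 5040/11) = √(30781254/11) = √338593794/11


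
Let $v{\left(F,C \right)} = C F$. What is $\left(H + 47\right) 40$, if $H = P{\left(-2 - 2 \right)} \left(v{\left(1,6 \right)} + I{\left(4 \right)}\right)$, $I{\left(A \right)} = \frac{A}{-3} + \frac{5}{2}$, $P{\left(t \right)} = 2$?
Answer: $\frac{7360}{3} \approx 2453.3$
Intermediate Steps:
$I{\left(A \right)} = \frac{5}{2} - \frac{A}{3}$ ($I{\left(A \right)} = A \left(- \frac{1}{3}\right) + 5 \cdot \frac{1}{2} = - \frac{A}{3} + \frac{5}{2} = \frac{5}{2} - \frac{A}{3}$)
$H = \frac{43}{3}$ ($H = 2 \left(6 \cdot 1 + \left(\frac{5}{2} - \frac{4}{3}\right)\right) = 2 \left(6 + \left(\frac{5}{2} - \frac{4}{3}\right)\right) = 2 \left(6 + \frac{7}{6}\right) = 2 \cdot \frac{43}{6} = \frac{43}{3} \approx 14.333$)
$\left(H + 47\right) 40 = \left(\frac{43}{3} + 47\right) 40 = \frac{184}{3} \cdot 40 = \frac{7360}{3}$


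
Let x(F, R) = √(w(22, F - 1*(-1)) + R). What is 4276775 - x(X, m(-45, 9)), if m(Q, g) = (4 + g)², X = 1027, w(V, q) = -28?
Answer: 4276775 - √141 ≈ 4.2768e+6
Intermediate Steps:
x(F, R) = √(-28 + R)
4276775 - x(X, m(-45, 9)) = 4276775 - √(-28 + (4 + 9)²) = 4276775 - √(-28 + 13²) = 4276775 - √(-28 + 169) = 4276775 - √141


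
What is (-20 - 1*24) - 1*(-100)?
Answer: 56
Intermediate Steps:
(-20 - 1*24) - 1*(-100) = (-20 - 24) + 100 = -44 + 100 = 56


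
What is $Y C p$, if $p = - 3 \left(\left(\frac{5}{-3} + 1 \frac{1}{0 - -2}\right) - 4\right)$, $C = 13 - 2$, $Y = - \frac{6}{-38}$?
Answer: $\frac{1023}{38} \approx 26.921$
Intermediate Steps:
$Y = \frac{3}{19}$ ($Y = \left(-6\right) \left(- \frac{1}{38}\right) = \frac{3}{19} \approx 0.15789$)
$C = 11$ ($C = 13 - 2 = 11$)
$p = \frac{31}{2}$ ($p = - 3 \left(\left(5 \left(- \frac{1}{3}\right) + 1 \frac{1}{0 + 2}\right) - 4\right) = - 3 \left(\left(- \frac{5}{3} + 1 \cdot \frac{1}{2}\right) - 4\right) = - 3 \left(\left(- \frac{5}{3} + \frac{1}{2}\right) - 4\right) = - 3 \left(- \frac{7}{6} - 4\right) = \left(-3\right) \left(- \frac{31}{6}\right) = \frac{31}{2} \approx 15.5$)
$Y C p = \frac{3}{19} \cdot 11 \cdot \frac{31}{2} = \frac{33}{19} \cdot \frac{31}{2} = \frac{1023}{38}$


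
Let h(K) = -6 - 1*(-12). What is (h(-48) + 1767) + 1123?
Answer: 2896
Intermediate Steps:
h(K) = 6 (h(K) = -6 + 12 = 6)
(h(-48) + 1767) + 1123 = (6 + 1767) + 1123 = 1773 + 1123 = 2896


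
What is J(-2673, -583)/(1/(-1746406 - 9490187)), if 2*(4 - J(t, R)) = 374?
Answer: 2056296519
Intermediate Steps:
J(t, R) = -183 (J(t, R) = 4 - ½*374 = 4 - 187 = -183)
J(-2673, -583)/(1/(-1746406 - 9490187)) = -183/(1/(-1746406 - 9490187)) = -183/(1/(-11236593)) = -183/(-1/11236593) = -183*(-11236593) = 2056296519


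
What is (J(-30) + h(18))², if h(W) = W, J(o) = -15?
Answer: 9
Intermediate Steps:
(J(-30) + h(18))² = (-15 + 18)² = 3² = 9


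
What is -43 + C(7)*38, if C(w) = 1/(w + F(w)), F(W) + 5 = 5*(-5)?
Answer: -1027/23 ≈ -44.652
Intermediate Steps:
F(W) = -30 (F(W) = -5 + 5*(-5) = -5 - 25 = -30)
C(w) = 1/(-30 + w) (C(w) = 1/(w - 30) = 1/(-30 + w))
-43 + C(7)*38 = -43 + 38/(-30 + 7) = -43 + 38/(-23) = -43 - 1/23*38 = -43 - 38/23 = -1027/23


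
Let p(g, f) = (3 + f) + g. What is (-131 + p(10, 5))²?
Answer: 12769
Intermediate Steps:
p(g, f) = 3 + f + g
(-131 + p(10, 5))² = (-131 + (3 + 5 + 10))² = (-131 + 18)² = (-113)² = 12769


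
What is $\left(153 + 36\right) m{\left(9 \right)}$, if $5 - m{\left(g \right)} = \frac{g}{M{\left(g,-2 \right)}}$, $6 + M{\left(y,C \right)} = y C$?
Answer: $\frac{8127}{8} \approx 1015.9$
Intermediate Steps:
$M{\left(y,C \right)} = -6 + C y$ ($M{\left(y,C \right)} = -6 + y C = -6 + C y$)
$m{\left(g \right)} = 5 - \frac{g}{-6 - 2 g}$
$\left(153 + 36\right) m{\left(9 \right)} = \left(153 + 36\right) \frac{30 + 11 \cdot 9}{2 \left(3 + 9\right)} = 189 \frac{30 + 99}{2 \cdot 12} = 189 \cdot \frac{1}{2} \cdot \frac{1}{12} \cdot 129 = 189 \cdot \frac{43}{8} = \frac{8127}{8}$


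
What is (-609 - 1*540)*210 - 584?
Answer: -241874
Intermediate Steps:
(-609 - 1*540)*210 - 584 = (-609 - 540)*210 - 584 = -1149*210 - 584 = -241290 - 584 = -241874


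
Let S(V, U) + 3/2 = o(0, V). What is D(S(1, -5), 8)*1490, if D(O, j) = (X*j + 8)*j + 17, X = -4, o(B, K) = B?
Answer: -260750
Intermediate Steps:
S(V, U) = -3/2 (S(V, U) = -3/2 + 0 = -3/2)
D(O, j) = 17 + j*(8 - 4*j) (D(O, j) = (-4*j + 8)*j + 17 = (8 - 4*j)*j + 17 = j*(8 - 4*j) + 17 = 17 + j*(8 - 4*j))
D(S(1, -5), 8)*1490 = (17 - 4*8**2 + 8*8)*1490 = (17 - 4*64 + 64)*1490 = (17 - 256 + 64)*1490 = -175*1490 = -260750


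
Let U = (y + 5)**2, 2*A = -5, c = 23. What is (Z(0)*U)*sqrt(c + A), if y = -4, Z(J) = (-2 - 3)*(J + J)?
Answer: 0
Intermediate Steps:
Z(J) = -10*J
A = -5/2 (A = (1/2)*(-5) = -5/2 ≈ -2.5000)
U = 1 (U = (-4 + 5)**2 = 1**2 = 1)
(Z(0)*U)*sqrt(c + A) = (-10*0*1)*sqrt(23 - 5/2) = (0*1)*sqrt(41/2) = 0*(sqrt(82)/2) = 0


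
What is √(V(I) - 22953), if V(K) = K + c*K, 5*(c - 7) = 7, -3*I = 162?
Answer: I*√586515/5 ≈ 153.17*I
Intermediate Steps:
I = -54 (I = -⅓*162 = -54)
c = 42/5 (c = 7 + (⅕)*7 = 7 + 7/5 = 42/5 ≈ 8.4000)
V(K) = 47*K/5 (V(K) = K + 42*K/5 = 47*K/5)
√(V(I) - 22953) = √((47/5)*(-54) - 22953) = √(-2538/5 - 22953) = √(-117303/5) = I*√586515/5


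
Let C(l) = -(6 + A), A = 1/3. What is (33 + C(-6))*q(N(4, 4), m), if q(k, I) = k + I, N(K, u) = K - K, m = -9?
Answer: -240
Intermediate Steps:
A = 1/3 ≈ 0.33333
N(K, u) = 0
q(k, I) = I + k
C(l) = -19/3 (C(l) = -(6 + 1/3) = -1*19/3 = -19/3)
(33 + C(-6))*q(N(4, 4), m) = (33 - 19/3)*(-9 + 0) = (80/3)*(-9) = -240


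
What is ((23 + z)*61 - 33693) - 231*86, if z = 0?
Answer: -52156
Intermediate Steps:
((23 + z)*61 - 33693) - 231*86 = ((23 + 0)*61 - 33693) - 231*86 = (23*61 - 33693) - 19866 = (1403 - 33693) - 19866 = -32290 - 19866 = -52156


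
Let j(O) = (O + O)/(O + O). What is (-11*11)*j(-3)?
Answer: -121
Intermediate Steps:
j(O) = 1 (j(O) = (2*O)/((2*O)) = (2*O)*(1/(2*O)) = 1)
(-11*11)*j(-3) = -11*11*1 = -121*1 = -121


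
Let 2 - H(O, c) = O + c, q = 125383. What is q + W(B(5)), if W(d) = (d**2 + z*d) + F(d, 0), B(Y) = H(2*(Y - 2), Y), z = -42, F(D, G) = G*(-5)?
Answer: 125842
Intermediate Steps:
F(D, G) = -5*G
H(O, c) = 2 - O - c (H(O, c) = 2 - (O + c) = 2 + (-O - c) = 2 - O - c)
B(Y) = 6 - 3*Y (B(Y) = 2 - 2*(Y - 2) - Y = 2 - 2*(-2 + Y) - Y = 2 - (-4 + 2*Y) - Y = 2 + (4 - 2*Y) - Y = 6 - 3*Y)
W(d) = d**2 - 42*d (W(d) = (d**2 - 42*d) - 5*0 = (d**2 - 42*d) + 0 = d**2 - 42*d)
q + W(B(5)) = 125383 + (6 - 3*5)*(-42 + (6 - 3*5)) = 125383 + (6 - 15)*(-42 + (6 - 15)) = 125383 - 9*(-42 - 9) = 125383 - 9*(-51) = 125383 + 459 = 125842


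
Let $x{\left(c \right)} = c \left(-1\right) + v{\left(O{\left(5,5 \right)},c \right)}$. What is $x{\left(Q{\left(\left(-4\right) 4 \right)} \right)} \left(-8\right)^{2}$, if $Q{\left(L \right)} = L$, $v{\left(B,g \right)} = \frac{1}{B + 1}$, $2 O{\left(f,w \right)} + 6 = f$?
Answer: $1152$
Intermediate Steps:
$O{\left(f,w \right)} = -3 + \frac{f}{2}$
$v{\left(B,g \right)} = \frac{1}{1 + B}$
$x{\left(c \right)} = 2 - c$ ($x{\left(c \right)} = c \left(-1\right) + \frac{1}{1 + \left(-3 + \frac{1}{2} \cdot 5\right)} = - c + \frac{1}{1 + \left(-3 + \frac{5}{2}\right)} = - c + \frac{1}{1 - \frac{1}{2}} = - c + \frac{1}{\frac{1}{2}} = - c + 2 = 2 - c$)
$x{\left(Q{\left(\left(-4\right) 4 \right)} \right)} \left(-8\right)^{2} = \left(2 - \left(-4\right) 4\right) \left(-8\right)^{2} = \left(2 - -16\right) 64 = \left(2 + 16\right) 64 = 18 \cdot 64 = 1152$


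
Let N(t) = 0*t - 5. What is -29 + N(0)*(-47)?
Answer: 206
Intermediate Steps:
N(t) = -5 (N(t) = 0 - 5 = -5)
-29 + N(0)*(-47) = -29 - 5*(-47) = -29 + 235 = 206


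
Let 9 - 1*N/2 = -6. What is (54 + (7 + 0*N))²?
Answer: 3721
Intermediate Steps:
N = 30 (N = 18 - 2*(-6) = 18 + 12 = 30)
(54 + (7 + 0*N))² = (54 + (7 + 0*30))² = (54 + (7 + 0))² = (54 + 7)² = 61² = 3721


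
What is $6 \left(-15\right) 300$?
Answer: $-27000$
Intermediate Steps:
$6 \left(-15\right) 300 = \left(-90\right) 300 = -27000$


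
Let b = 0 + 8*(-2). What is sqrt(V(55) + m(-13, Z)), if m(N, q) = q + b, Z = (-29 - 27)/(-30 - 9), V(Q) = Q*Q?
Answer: sqrt(4578873)/39 ≈ 54.867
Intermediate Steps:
b = -16 (b = 0 - 16 = -16)
V(Q) = Q**2
Z = 56/39 (Z = -56/(-39) = -56*(-1/39) = 56/39 ≈ 1.4359)
m(N, q) = -16 + q (m(N, q) = q - 16 = -16 + q)
sqrt(V(55) + m(-13, Z)) = sqrt(55**2 + (-16 + 56/39)) = sqrt(3025 - 568/39) = sqrt(117407/39) = sqrt(4578873)/39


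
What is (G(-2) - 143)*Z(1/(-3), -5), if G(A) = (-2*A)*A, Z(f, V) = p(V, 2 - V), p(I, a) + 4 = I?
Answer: 1359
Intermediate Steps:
p(I, a) = -4 + I
Z(f, V) = -4 + V
G(A) = -2*A**2
(G(-2) - 143)*Z(1/(-3), -5) = (-2*(-2)**2 - 143)*(-4 - 5) = (-2*4 - 143)*(-9) = (-8 - 143)*(-9) = -151*(-9) = 1359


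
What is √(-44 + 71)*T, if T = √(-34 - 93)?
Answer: 3*I*√381 ≈ 58.558*I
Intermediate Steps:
T = I*√127 (T = √(-127) = I*√127 ≈ 11.269*I)
√(-44 + 71)*T = √(-44 + 71)*(I*√127) = √27*(I*√127) = (3*√3)*(I*√127) = 3*I*√381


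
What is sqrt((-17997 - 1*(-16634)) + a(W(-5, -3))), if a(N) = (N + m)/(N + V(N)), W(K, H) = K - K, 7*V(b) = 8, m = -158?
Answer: I*sqrt(6005)/2 ≈ 38.746*I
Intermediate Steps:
V(b) = 8/7 (V(b) = (1/7)*8 = 8/7)
W(K, H) = 0
a(N) = (-158 + N)/(8/7 + N) (a(N) = (N - 158)/(N + 8/7) = (-158 + N)/(8/7 + N))
sqrt((-17997 - 1*(-16634)) + a(W(-5, -3))) = sqrt((-17997 - 1*(-16634)) + 7*(-158 + 0)/(8 + 7*0)) = sqrt((-17997 + 16634) + 7*(-158)/(8 + 0)) = sqrt(-1363 + 7*(-158)/8) = sqrt(-1363 + 7*(1/8)*(-158)) = sqrt(-1363 - 553/4) = sqrt(-6005/4) = I*sqrt(6005)/2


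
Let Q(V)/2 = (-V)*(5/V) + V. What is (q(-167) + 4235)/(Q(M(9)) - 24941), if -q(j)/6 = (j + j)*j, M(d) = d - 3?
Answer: 330433/24939 ≈ 13.250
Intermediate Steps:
M(d) = -3 + d
q(j) = -12*j² (q(j) = -6*(j + j)*j = -6*2*j*j = -12*j²)
Q(V) = -10 + 2*V (Q(V) = 2*((-V)*(5/V) + V) = 2*(-5 + V) = -10 + 2*V)
(q(-167) + 4235)/(Q(M(9)) - 24941) = (-12*(-167)² + 4235)/((-10 + 2*(-3 + 9)) - 24941) = (-12*27889 + 4235)/((-10 + 2*6) - 24941) = (-334668 + 4235)/((-10 + 12) - 24941) = -330433/(2 - 24941) = -330433/(-24939) = -330433*(-1/24939) = 330433/24939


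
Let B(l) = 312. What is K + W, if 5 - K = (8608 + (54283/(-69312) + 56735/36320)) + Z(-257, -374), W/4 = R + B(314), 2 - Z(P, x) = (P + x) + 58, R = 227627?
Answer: 747420586469/828096 ≈ 9.0258e+5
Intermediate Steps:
Z(P, x) = -56 - P - x (Z(P, x) = 2 - ((P + x) + 58) = 2 - (58 + P + x) = 2 + (-58 - P - x) = -56 - P - x)
W = 911756 (W = 4*(227627 + 312) = 4*227939 = 911756)
K = -7600910107/828096 (K = 5 - ((8608 + (54283/(-69312) + 56735/36320)) + (-56 - 1*(-257) - 1*(-374))) = 5 - ((8608 + (54283*(-1/69312) + 56735*(1/36320))) + (-56 + 257 + 374)) = 5 - ((8608 + (-2857/3648 + 11347/7264)) + 575) = 5 - ((8608 + 645019/828096) + 575) = 5 - (7128895387/828096 + 575) = 5 - 1*7605050587/828096 = 5 - 7605050587/828096 = -7600910107/828096 ≈ -9178.8)
K + W = -7600910107/828096 + 911756 = 747420586469/828096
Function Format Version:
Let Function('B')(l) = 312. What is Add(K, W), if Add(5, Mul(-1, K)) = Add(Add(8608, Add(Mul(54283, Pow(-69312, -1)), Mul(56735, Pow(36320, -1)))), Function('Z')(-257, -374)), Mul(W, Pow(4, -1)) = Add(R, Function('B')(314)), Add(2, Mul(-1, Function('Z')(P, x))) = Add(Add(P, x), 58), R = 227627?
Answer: Rational(747420586469, 828096) ≈ 9.0258e+5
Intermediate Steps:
Function('Z')(P, x) = Add(-56, Mul(-1, P), Mul(-1, x)) (Function('Z')(P, x) = Add(2, Mul(-1, Add(Add(P, x), 58))) = Add(2, Mul(-1, Add(58, P, x))) = Add(2, Add(-58, Mul(-1, P), Mul(-1, x))) = Add(-56, Mul(-1, P), Mul(-1, x)))
W = 911756 (W = Mul(4, Add(227627, 312)) = Mul(4, 227939) = 911756)
K = Rational(-7600910107, 828096) (K = Add(5, Mul(-1, Add(Add(8608, Add(Mul(54283, Pow(-69312, -1)), Mul(56735, Pow(36320, -1)))), Add(-56, Mul(-1, -257), Mul(-1, -374))))) = Add(5, Mul(-1, Add(Add(8608, Add(Mul(54283, Rational(-1, 69312)), Mul(56735, Rational(1, 36320)))), Add(-56, 257, 374)))) = Add(5, Mul(-1, Add(Add(8608, Add(Rational(-2857, 3648), Rational(11347, 7264))), 575))) = Add(5, Mul(-1, Add(Add(8608, Rational(645019, 828096)), 575))) = Add(5, Mul(-1, Add(Rational(7128895387, 828096), 575))) = Add(5, Mul(-1, Rational(7605050587, 828096))) = Add(5, Rational(-7605050587, 828096)) = Rational(-7600910107, 828096) ≈ -9178.8)
Add(K, W) = Add(Rational(-7600910107, 828096), 911756) = Rational(747420586469, 828096)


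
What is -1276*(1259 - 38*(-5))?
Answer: -1848924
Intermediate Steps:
-1276*(1259 - 38*(-5)) = -1276*(1259 - 1*(-190)) = -1276*(1259 + 190) = -1276*1449 = -1848924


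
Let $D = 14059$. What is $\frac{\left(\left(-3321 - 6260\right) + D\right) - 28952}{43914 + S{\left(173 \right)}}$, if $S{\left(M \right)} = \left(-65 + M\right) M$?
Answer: $- \frac{4079}{10433} \approx -0.39097$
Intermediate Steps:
$S{\left(M \right)} = M \left(-65 + M\right)$
$\frac{\left(\left(-3321 - 6260\right) + D\right) - 28952}{43914 + S{\left(173 \right)}} = \frac{\left(\left(-3321 - 6260\right) + 14059\right) - 28952}{43914 + 173 \left(-65 + 173\right)} = \frac{\left(-9581 + 14059\right) - 28952}{43914 + 173 \cdot 108} = \frac{4478 - 28952}{43914 + 18684} = - \frac{24474}{62598} = \left(-24474\right) \frac{1}{62598} = - \frac{4079}{10433}$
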